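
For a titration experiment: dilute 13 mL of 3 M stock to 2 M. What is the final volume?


C1V1 = C2V2
3 × 13 = 2 × V2
V2 = 39/2 = 19.5 mL

19.5 mL


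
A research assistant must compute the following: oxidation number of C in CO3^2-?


x + 3(-2) = -2, so x = +4
Oxidation number: +4

+4


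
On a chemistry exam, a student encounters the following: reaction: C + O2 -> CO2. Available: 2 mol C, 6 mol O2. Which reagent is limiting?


Mole ratio available / coefficient:
  C: 2/1 = 2.000
  O2: 6/1 = 6.000
Smaller ratio is limiting.

C


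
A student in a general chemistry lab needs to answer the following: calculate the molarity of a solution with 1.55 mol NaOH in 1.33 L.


M = n/V = 1.55/1.33 = 1.165 mol/L

1.165 M


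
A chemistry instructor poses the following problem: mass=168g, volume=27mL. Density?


ρ = mass/volume
= 168/27
= 6.222 g/mL

6.222 g/mL


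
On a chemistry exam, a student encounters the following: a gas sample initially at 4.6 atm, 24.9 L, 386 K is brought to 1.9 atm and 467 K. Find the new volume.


P1V1/T1 = P2V2/T2
V2 = P1V1T2/(T1P2)
= 4.6×24.9×467/(386×1.9)
= 72.935 L

72.935 L


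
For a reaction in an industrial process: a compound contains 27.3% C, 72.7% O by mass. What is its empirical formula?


Assume 100 g sample. Moles of each element:
  C: 27.3/12.01 = 2.273 mol
  O: 72.7/16.0 = 4.544 mol
Divide by smallest (2.273):
  C: 2.273/2.273 = 1.0
  O: 4.544/2.273 = 2.0
Empirical formula: CO2

CO2


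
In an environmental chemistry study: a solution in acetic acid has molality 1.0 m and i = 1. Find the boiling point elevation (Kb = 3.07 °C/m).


ΔTb = Kb × m × i
= 3.07 × 1.0 × 1
= 3.07 °C

3.07 °C


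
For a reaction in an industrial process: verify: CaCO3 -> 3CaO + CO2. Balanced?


Equation: CaCO3 -> 3CaO + CO2
Check atoms: C: 1=1, Ca: 1≠3, O: 3≠5
Not balanced

No, not balanced


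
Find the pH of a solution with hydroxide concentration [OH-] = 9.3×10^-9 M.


pOH = -log10([OH-]) = -log10(9.3×10^-9)
= 9 - log10(9.3) = 8.03
pH = 14 - pOH = 14 - 8.03 = 5.97

5.97


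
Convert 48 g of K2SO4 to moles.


M(K2SO4) = 174.27 g/mol
n = mass/M = 48/174.27 = 0.2754 mol

0.2754 mol


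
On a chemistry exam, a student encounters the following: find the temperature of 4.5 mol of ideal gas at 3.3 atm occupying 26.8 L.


PV = nRT  (R = 0.08206 L·atm/(mol·K))
T = PV/(nR) = 3.3×26.8/(4.5×0.08206)
= 88.44/0.369270
= 239.50 K

239.50 K


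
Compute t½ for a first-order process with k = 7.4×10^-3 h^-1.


t½ = ln2/k = 0.693147/(7.4×10^-3 h^-1)
= 93.67 h

93.67 h


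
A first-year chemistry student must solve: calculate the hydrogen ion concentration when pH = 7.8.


[H+] = 10^(-pH) = 10^(-7.8)
= 1.58×10^-8 M

1.58×10^-8 M


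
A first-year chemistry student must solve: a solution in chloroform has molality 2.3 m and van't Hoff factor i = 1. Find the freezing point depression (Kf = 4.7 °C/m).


ΔTf = Kf × m × i
= 4.7 × 2.3 × 1
= 10.81 °C

10.81 °C


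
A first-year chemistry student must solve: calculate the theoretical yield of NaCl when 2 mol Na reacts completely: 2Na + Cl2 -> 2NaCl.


Mole ratio NaCl:Na = 2:2
n(NaCl) = 2 × 2/2 = 2.000 mol
mass = 2.000 × 58.44 = 116.88 g

116.88 g


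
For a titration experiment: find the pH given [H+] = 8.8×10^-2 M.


pH = -log10([H+]) = -log10(8.8×10^-2)
= 2 - log10(8.8)
= 2 - 0.94
= 1.06

1.06


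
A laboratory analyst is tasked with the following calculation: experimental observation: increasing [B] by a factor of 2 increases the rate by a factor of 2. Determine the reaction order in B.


rate ∝ [B]^n
2^n = 2 → n = 1
Order in B: 1

1


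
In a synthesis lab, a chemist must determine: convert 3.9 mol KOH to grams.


M(KOH) = 56.11 g/mol
mass = n × M = 3.9 × 56.11 = 218.83 g

218.83 g


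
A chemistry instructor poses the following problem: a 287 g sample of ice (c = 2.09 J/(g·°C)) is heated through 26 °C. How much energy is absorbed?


q = mcΔT = 287 × 2.09 × 26
= 15595.58 J

15595.58 J


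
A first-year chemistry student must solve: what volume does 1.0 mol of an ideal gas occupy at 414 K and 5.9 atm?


PV = nRT  (R = 0.08206 L·atm/(mol·K))
V = nRT/P = 1.0×0.08206×414/5.9
= 5.758 L

5.758 L


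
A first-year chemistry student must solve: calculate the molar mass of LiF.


M(LiF) = 1×6.94 + 1×19.0
= 6.94 + 19.0
= 25.94 g/mol

25.94 g/mol


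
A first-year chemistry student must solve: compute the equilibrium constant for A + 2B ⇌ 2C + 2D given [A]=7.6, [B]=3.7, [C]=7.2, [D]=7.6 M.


Kc = [C]^2[D]^2/([A][B]^2)
= (7.2^2 × 7.6^2)/(7.6^1 × 3.7^2)
= 2994.2784/104.044
= 28.78

28.78


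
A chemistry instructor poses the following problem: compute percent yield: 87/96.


% yield = actual/theoretical × 100
= 87/96 × 100
= 90.62%

90.62%


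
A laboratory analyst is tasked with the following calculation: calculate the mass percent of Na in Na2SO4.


M(Na2SO4) = 2×22.99 + 1×32.07 + 4×16.0 = 142.05 g/mol
Mass of Na = 2 × 22.99 = 45.98 g/mol
% Na = 45.98/142.05 × 100 = 32.37%

32.37%


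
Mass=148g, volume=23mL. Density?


ρ = mass/volume
= 148/23
= 6.435 g/mL

6.435 g/mL


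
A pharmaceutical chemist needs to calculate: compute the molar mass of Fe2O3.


M(Fe2O3) = 2×55.85 + 3×16.0
= 111.7 + 48.0
= 159.7 g/mol

159.7 g/mol


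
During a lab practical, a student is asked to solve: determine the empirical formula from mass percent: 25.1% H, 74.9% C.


Assume 100 g sample. Moles of each element:
  H: 25.1/1.008 = 24.901 mol
  C: 74.9/12.01 = 6.236 mol
Divide by smallest (6.236):
  H: 24.901/6.236 = 3.99
  C: 6.236/6.236 = 1.0
Empirical formula: CH4

CH4


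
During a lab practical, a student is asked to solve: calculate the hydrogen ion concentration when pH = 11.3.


[H+] = 10^(-pH) = 10^(-11.3)
= 5.01×10^-12 M

5.01×10^-12 M


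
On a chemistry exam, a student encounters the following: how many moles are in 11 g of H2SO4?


M(H2SO4) = 98.09 g/mol
n = mass/M = 11/98.09 = 0.1121 mol

0.1121 mol


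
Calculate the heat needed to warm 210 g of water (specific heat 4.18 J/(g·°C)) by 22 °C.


q = mcΔT = 210 × 4.18 × 22
= 19311.60 J

19311.60 J


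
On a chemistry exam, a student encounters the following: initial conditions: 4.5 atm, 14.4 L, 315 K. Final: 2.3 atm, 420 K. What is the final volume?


P1V1/T1 = P2V2/T2
V2 = P1V1T2/(T1P2)
= 4.5×14.4×420/(315×2.3)
= 37.565 L

37.565 L


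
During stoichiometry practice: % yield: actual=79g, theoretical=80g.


% yield = actual/theoretical × 100
= 79/80 × 100
= 98.75%

98.75%


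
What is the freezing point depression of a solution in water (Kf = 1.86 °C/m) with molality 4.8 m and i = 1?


ΔTf = Kf × m × i
= 1.86 × 4.8 × 1
= 8.928 °C

8.928 °C


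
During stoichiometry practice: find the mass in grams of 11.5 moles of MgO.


M(MgO) = 40.31 g/mol
mass = n × M = 11.5 × 40.31 = 463.57 g

463.57 g


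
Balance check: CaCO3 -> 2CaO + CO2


Equation: CaCO3 -> 2CaO + CO2
Check atoms: C: 1=1, Ca: 1≠2, O: 3≠4
Not balanced

No, not balanced


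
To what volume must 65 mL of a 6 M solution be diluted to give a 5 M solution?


C1V1 = C2V2
6 × 65 = 5 × V2
V2 = 390/5 = 78.0 mL

78.0 mL


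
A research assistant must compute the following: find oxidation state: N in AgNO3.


(+1) + x + 3(-2) = 0, so x = +5
Oxidation number: +5

+5


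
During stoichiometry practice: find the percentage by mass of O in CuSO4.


M(CuSO4) = 1×63.55 + 1×32.07 + 4×16.0 = 159.62 g/mol
Mass of O = 4 × 16.0 = 64.00 g/mol
% O = 64.00/159.62 × 100 = 40.10%

40.10%


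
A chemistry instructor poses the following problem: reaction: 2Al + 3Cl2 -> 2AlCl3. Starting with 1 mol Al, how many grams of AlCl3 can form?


Mole ratio AlCl3:Al = 2:2
n(AlCl3) = 1 × 2/2 = 1.000 mol
mass = 1.000 × 133.33 = 133.33 g

133.33 g


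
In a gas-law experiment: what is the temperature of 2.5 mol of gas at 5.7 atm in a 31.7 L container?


PV = nRT  (R = 0.08206 L·atm/(mol·K))
T = PV/(nR) = 5.7×31.7/(2.5×0.08206)
= 180.69/0.205150
= 880.77 K

880.77 K


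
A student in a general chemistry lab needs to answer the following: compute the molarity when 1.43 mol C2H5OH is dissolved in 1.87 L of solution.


M = n/V = 1.43/1.87 = 0.765 mol/L

0.765 M


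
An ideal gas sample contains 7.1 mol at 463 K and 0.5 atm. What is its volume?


PV = nRT  (R = 0.08206 L·atm/(mol·K))
V = nRT/P = 7.1×0.08206×463/0.5
= 539.512 L

539.512 L


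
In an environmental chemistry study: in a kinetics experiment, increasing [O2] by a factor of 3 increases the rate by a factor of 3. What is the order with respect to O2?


rate ∝ [O2]^n
3^n = 3 → n = 1
Order in O2: 1

1


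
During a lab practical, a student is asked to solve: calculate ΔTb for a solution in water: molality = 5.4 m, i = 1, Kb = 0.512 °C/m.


ΔTb = Kb × m × i
= 0.512 × 5.4 × 1
= 2.7648 °C

2.7648 °C


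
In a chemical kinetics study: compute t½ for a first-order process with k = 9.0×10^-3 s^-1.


t½ = ln2/k = 0.693147/(9.0×10^-3 s^-1)
= 77.02 s

77.02 s


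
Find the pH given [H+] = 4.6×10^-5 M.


pH = -log10([H+]) = -log10(4.6×10^-5)
= 5 - log10(4.6)
= 5 - 0.66
= 4.34

4.34


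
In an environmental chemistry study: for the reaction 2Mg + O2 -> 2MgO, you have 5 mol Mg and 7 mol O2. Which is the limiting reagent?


Mole ratio available / coefficient:
  Mg: 5/2 = 2.500
  O2: 7/1 = 7.000
Smaller ratio is limiting.

Mg


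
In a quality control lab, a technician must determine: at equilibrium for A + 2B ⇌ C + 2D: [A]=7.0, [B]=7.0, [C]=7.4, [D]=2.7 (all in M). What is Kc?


Kc = [C][D]^2/([A][B]^2)
= (7.4^1 × 2.7^2)/(7.0^1 × 7.0^2)
= 53.946/343
= 0.1573

0.1573


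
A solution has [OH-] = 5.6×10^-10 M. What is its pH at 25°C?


pOH = -log10([OH-]) = -log10(5.6×10^-10)
= 10 - log10(5.6) = 9.25
pH = 14 - pOH = 14 - 9.25 = 4.75

4.75


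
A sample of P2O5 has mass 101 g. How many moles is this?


M(P2O5) = 141.94 g/mol
n = mass/M = 101/141.94 = 0.7116 mol

0.7116 mol


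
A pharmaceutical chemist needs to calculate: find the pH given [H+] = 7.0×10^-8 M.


pH = -log10([H+]) = -log10(7.0×10^-8)
= 8 - log10(7.0)
= 8 - 0.85
= 7.15

7.15


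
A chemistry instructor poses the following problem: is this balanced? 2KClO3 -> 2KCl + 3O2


Equation: 2KClO3 -> 2KCl + 3O2
Check atoms: Cl: 2=2, K: 2=2, O: 6=6
Balanced

Yes, balanced


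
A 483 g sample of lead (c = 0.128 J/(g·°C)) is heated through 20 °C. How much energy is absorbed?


q = mcΔT = 483 × 0.128 × 20
= 1236.48 J

1236.48 J


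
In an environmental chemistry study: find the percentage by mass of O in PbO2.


M(PbO2) = 1×207.2 + 2×16.0 = 239.20 g/mol
Mass of O = 2 × 16.0 = 32.00 g/mol
% O = 32.00/239.20 × 100 = 13.38%

13.38%


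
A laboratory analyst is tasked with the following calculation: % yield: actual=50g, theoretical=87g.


% yield = actual/theoretical × 100
= 50/87 × 100
= 57.47%

57.47%


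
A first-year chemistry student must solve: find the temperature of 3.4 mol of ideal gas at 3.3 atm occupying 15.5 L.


PV = nRT  (R = 0.08206 L·atm/(mol·K))
T = PV/(nR) = 3.3×15.5/(3.4×0.08206)
= 51.15/0.279004
= 183.33 K

183.33 K


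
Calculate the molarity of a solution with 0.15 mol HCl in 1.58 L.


M = n/V = 0.15/1.58 = 0.095 mol/L

0.095 M


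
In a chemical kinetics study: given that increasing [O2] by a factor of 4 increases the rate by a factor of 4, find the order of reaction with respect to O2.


rate ∝ [O2]^n
4^n = 4 → n = 1
Order in O2: 1

1


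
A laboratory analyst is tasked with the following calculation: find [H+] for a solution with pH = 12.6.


[H+] = 10^(-pH) = 10^(-12.6)
= 2.51×10^-13 M

2.51×10^-13 M


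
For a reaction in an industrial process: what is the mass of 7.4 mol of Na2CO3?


M(Na2CO3) = 105.99 g/mol
mass = n × M = 7.4 × 105.99 = 784.33 g

784.33 g


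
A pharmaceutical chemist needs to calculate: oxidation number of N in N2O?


2x + (-2) = 0, so x = +1
Oxidation number: +1

+1


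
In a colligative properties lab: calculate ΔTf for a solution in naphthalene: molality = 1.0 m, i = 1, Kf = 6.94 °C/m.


ΔTf = Kf × m × i
= 6.94 × 1.0 × 1
= 6.94 °C

6.94 °C


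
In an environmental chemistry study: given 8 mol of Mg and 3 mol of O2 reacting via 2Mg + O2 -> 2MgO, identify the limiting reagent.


Mole ratio available / coefficient:
  Mg: 8/2 = 4.000
  O2: 3/1 = 3.000
Smaller ratio is limiting.

O2


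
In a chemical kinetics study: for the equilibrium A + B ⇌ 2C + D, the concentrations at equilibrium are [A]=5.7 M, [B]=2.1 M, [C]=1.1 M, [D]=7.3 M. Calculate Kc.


Kc = [C]^2[D]/([A][B])
= (1.1^2 × 7.3^1)/(5.7^1 × 2.1^1)
= 8.833/11.97
= 0.7379

0.7379


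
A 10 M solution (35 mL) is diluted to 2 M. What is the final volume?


C1V1 = C2V2
10 × 35 = 2 × V2
V2 = 350/2 = 175.0 mL

175.0 mL


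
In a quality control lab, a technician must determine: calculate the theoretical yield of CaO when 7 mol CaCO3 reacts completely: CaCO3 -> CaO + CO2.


Mole ratio CaO:CaCO3 = 1:1
n(CaO) = 7 × 1/1 = 7.000 mol
mass = 7.000 × 56.08 = 392.56 g

392.56 g


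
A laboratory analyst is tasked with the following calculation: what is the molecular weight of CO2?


M(CO2) = 1×12.01 + 2×16.0
= 12.01 + 32.0
= 44.01 g/mol

44.01 g/mol


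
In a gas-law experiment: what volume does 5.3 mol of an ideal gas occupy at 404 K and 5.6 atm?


PV = nRT  (R = 0.08206 L·atm/(mol·K))
V = nRT/P = 5.3×0.08206×404/5.6
= 31.376 L

31.376 L


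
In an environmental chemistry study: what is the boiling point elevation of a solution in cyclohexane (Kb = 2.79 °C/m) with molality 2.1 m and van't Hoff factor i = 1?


ΔTb = Kb × m × i
= 2.79 × 2.1 × 1
= 5.859 °C

5.859 °C


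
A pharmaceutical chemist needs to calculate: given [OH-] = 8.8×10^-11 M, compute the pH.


pOH = -log10([OH-]) = -log10(8.8×10^-11)
= 11 - log10(8.8) = 10.06
pH = 14 - pOH = 14 - 10.06 = 3.94

3.94


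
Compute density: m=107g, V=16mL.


ρ = mass/volume
= 107/16
= 6.688 g/mL

6.688 g/mL


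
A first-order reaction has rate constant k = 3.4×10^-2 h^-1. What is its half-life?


t½ = ln2/k = 0.693147/(3.4×10^-2 h^-1)
= 20.39 h

20.39 h


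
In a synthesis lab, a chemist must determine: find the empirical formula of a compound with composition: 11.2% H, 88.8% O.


Assume 100 g sample. Moles of each element:
  H: 11.2/1.008 = 11.111 mol
  O: 88.8/16.0 = 5.55 mol
Divide by smallest (5.55):
  H: 11.111/5.55 = 2.0
  O: 5.55/5.55 = 1.0
Empirical formula: H2O

H2O


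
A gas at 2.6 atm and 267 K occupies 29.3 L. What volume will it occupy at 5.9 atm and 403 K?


P1V1/T1 = P2V2/T2
V2 = P1V1T2/(T1P2)
= 2.6×29.3×403/(267×5.9)
= 19.489 L

19.489 L


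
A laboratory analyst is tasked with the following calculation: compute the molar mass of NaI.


M(NaI) = 1×22.99 + 1×126.9
= 22.99 + 126.9
= 149.89 g/mol

149.89 g/mol


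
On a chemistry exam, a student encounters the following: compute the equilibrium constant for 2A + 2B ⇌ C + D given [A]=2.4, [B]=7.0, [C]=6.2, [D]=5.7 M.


Kc = [C][D]/([A]^2[B]^2)
= (6.2^1 × 5.7^1)/(2.4^2 × 7.0^2)
= 35.34/282.24
= 0.1252

0.1252


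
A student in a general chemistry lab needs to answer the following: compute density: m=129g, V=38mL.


ρ = mass/volume
= 129/38
= 3.395 g/mL

3.395 g/mL


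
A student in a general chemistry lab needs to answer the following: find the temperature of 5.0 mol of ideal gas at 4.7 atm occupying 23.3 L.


PV = nRT  (R = 0.08206 L·atm/(mol·K))
T = PV/(nR) = 4.7×23.3/(5.0×0.08206)
= 109.51/0.410300
= 266.90 K

266.90 K


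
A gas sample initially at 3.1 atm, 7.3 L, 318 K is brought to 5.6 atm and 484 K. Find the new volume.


P1V1/T1 = P2V2/T2
V2 = P1V1T2/(T1P2)
= 3.1×7.3×484/(318×5.6)
= 6.151 L

6.151 L


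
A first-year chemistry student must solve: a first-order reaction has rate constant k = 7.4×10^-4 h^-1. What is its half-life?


t½ = ln2/k = 0.693147/(7.4×10^-4 h^-1)
= 936.7 h

936.7 h


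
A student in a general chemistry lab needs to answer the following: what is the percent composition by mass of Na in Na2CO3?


M(Na2CO3) = 2×22.99 + 1×12.01 + 3×16.0 = 105.99 g/mol
Mass of Na = 2 × 22.99 = 45.98 g/mol
% Na = 45.98/105.99 × 100 = 43.38%

43.38%


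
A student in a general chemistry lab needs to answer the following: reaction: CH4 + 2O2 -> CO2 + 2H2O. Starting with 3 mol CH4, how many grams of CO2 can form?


Mole ratio CO2:CH4 = 1:1
n(CO2) = 3 × 1/1 = 3.000 mol
mass = 3.000 × 44.01 = 132.03 g

132.03 g


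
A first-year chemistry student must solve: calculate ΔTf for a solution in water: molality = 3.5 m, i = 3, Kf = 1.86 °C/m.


ΔTf = Kf × m × i
= 1.86 × 3.5 × 3
= 19.53 °C

19.53 °C


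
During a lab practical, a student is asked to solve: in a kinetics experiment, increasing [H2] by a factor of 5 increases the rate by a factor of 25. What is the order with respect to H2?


rate ∝ [H2]^n
5^n = 25 → n = 2
Order in H2: 2

2


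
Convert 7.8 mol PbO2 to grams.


M(PbO2) = 239.2 g/mol
mass = n × M = 7.8 × 239.2 = 1865.76 g

1865.76 g


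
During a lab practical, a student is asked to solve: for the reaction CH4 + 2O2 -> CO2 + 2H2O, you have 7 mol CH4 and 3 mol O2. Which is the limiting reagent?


Mole ratio available / coefficient:
  CH4: 7/1 = 7.000
  O2: 3/2 = 1.500
Smaller ratio is limiting.

O2


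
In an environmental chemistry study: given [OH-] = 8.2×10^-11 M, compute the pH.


pOH = -log10([OH-]) = -log10(8.2×10^-11)
= 11 - log10(8.2) = 10.09
pH = 14 - pOH = 14 - 10.09 = 3.91

3.91


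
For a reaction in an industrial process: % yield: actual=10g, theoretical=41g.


% yield = actual/theoretical × 100
= 10/41 × 100
= 24.39%

24.39%


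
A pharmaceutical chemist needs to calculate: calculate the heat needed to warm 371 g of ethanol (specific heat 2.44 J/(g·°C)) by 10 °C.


q = mcΔT = 371 × 2.44 × 10
= 9052.40 J

9052.40 J


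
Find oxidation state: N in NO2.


x + 2(-2) = 0, so x = +4
Oxidation number: +4

+4


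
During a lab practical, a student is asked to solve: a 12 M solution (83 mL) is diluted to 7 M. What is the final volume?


C1V1 = C2V2
12 × 83 = 7 × V2
V2 = 996/7 = 142.29 mL

142.29 mL


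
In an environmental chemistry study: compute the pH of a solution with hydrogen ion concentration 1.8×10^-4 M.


pH = -log10([H+]) = -log10(1.8×10^-4)
= 4 - log10(1.8)
= 4 - 0.26
= 3.74

3.74


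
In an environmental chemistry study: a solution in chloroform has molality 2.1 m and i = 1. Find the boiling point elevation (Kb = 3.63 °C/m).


ΔTb = Kb × m × i
= 3.63 × 2.1 × 1
= 7.623 °C

7.623 °C


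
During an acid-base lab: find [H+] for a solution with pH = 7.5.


[H+] = 10^(-pH) = 10^(-7.5)
= 3.16×10^-8 M

3.16×10^-8 M


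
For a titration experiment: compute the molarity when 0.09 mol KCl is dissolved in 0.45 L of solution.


M = n/V = 0.09/0.45 = 0.200 mol/L

0.200 M


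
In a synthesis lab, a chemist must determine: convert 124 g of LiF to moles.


M(LiF) = 25.94 g/mol
n = mass/M = 124/25.94 = 4.7803 mol

4.7803 mol


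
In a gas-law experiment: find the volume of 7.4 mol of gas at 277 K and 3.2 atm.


PV = nRT  (R = 0.08206 L·atm/(mol·K))
V = nRT/P = 7.4×0.08206×277/3.2
= 52.565 L

52.565 L


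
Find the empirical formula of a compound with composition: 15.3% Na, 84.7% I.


Assume 100 g sample. Moles of each element:
  Na: 15.3/22.99 = 0.666 mol
  I: 84.7/126.9 = 0.667 mol
Divide by smallest (0.666):
  Na: 0.666/0.666 = 1.0
  I: 0.667/0.666 = 1.0
Empirical formula: NaI

NaI


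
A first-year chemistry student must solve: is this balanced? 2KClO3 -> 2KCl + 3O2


Equation: 2KClO3 -> 2KCl + 3O2
Check atoms: Cl: 2=2, K: 2=2, O: 6=6
Balanced

Yes, balanced


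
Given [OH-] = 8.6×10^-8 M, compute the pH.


pOH = -log10([OH-]) = -log10(8.6×10^-8)
= 8 - log10(8.6) = 7.07
pH = 14 - pOH = 14 - 7.07 = 6.93

6.93


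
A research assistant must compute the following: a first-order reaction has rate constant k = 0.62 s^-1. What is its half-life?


t½ = ln2/k = 0.693147/(0.62 s^-1)
= 1.118 s

1.118 s


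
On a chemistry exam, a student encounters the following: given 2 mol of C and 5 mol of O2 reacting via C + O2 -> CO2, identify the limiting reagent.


Mole ratio available / coefficient:
  C: 2/1 = 2.000
  O2: 5/1 = 5.000
Smaller ratio is limiting.

C


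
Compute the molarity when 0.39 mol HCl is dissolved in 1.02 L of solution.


M = n/V = 0.39/1.02 = 0.382 mol/L

0.382 M


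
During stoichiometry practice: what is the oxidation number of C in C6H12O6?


6x + 12(+1) + 6(-2) = 0, so x = +0
Oxidation number: +0

+0


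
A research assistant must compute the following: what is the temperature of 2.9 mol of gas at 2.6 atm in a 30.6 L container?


PV = nRT  (R = 0.08206 L·atm/(mol·K))
T = PV/(nR) = 2.6×30.6/(2.9×0.08206)
= 79.56/0.237974
= 334.32 K

334.32 K


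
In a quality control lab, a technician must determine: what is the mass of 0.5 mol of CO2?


M(CO2) = 44.01 g/mol
mass = n × M = 0.5 × 44.01 = 22.01 g

22.01 g


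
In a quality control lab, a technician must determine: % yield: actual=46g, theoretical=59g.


% yield = actual/theoretical × 100
= 46/59 × 100
= 77.97%

77.97%


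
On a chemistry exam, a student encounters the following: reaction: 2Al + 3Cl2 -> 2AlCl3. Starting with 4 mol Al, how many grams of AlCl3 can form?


Mole ratio AlCl3:Al = 2:2
n(AlCl3) = 4 × 2/2 = 4.000 mol
mass = 4.000 × 133.33 = 533.32 g

533.32 g


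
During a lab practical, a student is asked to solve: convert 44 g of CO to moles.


M(CO) = 28.01 g/mol
n = mass/M = 44/28.01 = 1.5709 mol

1.5709 mol


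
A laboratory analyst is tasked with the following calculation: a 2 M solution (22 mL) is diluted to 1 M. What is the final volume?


C1V1 = C2V2
2 × 22 = 1 × V2
V2 = 44/1 = 44.0 mL

44.0 mL


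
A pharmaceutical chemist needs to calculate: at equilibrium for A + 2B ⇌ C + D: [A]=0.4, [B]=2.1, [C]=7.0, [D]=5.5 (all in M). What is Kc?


Kc = [C][D]/([A][B]^2)
= (7.0^1 × 5.5^1)/(0.4^1 × 2.1^2)
= 38.5/1.764
= 21.83

21.83


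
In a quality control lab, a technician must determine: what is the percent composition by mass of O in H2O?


M(H2O) = 2×1.008 + 1×16.0 = 18.016 g/mol
Mass of O = 1 × 16.0 = 16.00 g/mol
% O = 16.00/18.016 × 100 = 88.81%

88.81%


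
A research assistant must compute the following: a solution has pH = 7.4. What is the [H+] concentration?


[H+] = 10^(-pH) = 10^(-7.4)
= 3.98×10^-8 M

3.98×10^-8 M


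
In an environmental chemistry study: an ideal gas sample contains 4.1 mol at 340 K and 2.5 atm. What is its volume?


PV = nRT  (R = 0.08206 L·atm/(mol·K))
V = nRT/P = 4.1×0.08206×340/2.5
= 45.757 L

45.757 L


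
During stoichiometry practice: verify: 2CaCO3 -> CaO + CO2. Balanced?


Equation: 2CaCO3 -> CaO + CO2
Check atoms: C: 2≠1, Ca: 2≠1, O: 6≠3
Not balanced

No, not balanced


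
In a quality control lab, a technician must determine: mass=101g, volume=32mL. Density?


ρ = mass/volume
= 101/32
= 3.156 g/mL

3.156 g/mL


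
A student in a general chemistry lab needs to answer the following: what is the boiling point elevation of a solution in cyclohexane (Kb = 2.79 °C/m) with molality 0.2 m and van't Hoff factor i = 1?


ΔTb = Kb × m × i
= 2.79 × 0.2 × 1
= 0.558 °C

0.558 °C


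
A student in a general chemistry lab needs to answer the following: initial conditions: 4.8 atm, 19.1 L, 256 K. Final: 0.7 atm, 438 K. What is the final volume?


P1V1/T1 = P2V2/T2
V2 = P1V1T2/(T1P2)
= 4.8×19.1×438/(256×0.7)
= 224.084 L

224.084 L


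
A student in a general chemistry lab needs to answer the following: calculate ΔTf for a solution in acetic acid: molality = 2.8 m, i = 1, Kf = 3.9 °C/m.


ΔTf = Kf × m × i
= 3.9 × 2.8 × 1
= 10.92 °C

10.92 °C


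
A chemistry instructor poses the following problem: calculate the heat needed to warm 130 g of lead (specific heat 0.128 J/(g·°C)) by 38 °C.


q = mcΔT = 130 × 0.128 × 38
= 632.32 J

632.32 J


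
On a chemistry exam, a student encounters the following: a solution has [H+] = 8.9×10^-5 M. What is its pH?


pH = -log10([H+]) = -log10(8.9×10^-5)
= 5 - log10(8.9)
= 5 - 0.95
= 4.05

4.05


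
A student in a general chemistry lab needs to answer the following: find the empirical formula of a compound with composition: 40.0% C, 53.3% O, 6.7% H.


Assume 100 g sample. Moles of each element:
  C: 40.0/12.01 = 3.331 mol
  O: 53.3/16.0 = 3.331 mol
  H: 6.7/1.008 = 6.647 mol
Divide by smallest (3.331):
  C: 3.331/3.331 = 1.0
  O: 3.331/3.331 = 1.0
  H: 6.647/3.331 = 2.0
Empirical formula: CH2O

CH2O


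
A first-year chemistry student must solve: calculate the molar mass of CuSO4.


M(CuSO4) = 1×63.55 + 1×32.07 + 4×16.0
= 63.55 + 32.07 + 64.0
= 159.62 g/mol

159.62 g/mol


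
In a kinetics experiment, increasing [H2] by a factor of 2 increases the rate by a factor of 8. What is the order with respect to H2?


rate ∝ [H2]^n
2^n = 8 → n = 3
Order in H2: 3

3


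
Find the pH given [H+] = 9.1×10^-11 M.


pH = -log10([H+]) = -log10(9.1×10^-11)
= 11 - log10(9.1)
= 11 - 0.96
= 10.04

10.04


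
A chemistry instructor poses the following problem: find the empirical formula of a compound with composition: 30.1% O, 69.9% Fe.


Assume 100 g sample. Moles of each element:
  O: 30.1/16.0 = 1.881 mol
  Fe: 69.9/55.85 = 1.252 mol
Divide by smallest (1.252):
  O: 1.881/1.252 = 1.5
  Fe: 1.252/1.252 = 1.0
Multiply all ratios by 2 to obtain whole numbers.
Empirical formula: Fe2O3

Fe2O3


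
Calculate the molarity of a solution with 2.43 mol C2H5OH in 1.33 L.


M = n/V = 2.43/1.33 = 1.827 mol/L

1.827 M


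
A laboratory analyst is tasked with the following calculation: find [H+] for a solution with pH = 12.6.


[H+] = 10^(-pH) = 10^(-12.6)
= 2.51×10^-13 M

2.51×10^-13 M


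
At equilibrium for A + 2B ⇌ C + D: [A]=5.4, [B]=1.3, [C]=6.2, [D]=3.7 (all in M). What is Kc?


Kc = [C][D]/([A][B]^2)
= (6.2^1 × 3.7^1)/(5.4^1 × 1.3^2)
= 22.94/9.126
= 2.514

2.514


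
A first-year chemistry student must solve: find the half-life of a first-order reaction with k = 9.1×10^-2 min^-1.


t½ = ln2/k = 0.693147/(9.1×10^-2 min^-1)
= 7.617 min

7.617 min


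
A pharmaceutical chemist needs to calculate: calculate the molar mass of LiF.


M(LiF) = 1×6.94 + 1×19.0
= 6.94 + 19.0
= 25.94 g/mol

25.94 g/mol


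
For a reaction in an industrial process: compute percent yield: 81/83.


% yield = actual/theoretical × 100
= 81/83 × 100
= 97.59%

97.59%


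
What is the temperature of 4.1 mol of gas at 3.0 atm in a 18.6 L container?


PV = nRT  (R = 0.08206 L·atm/(mol·K))
T = PV/(nR) = 3.0×18.6/(4.1×0.08206)
= 55.80/0.336446
= 165.85 K

165.85 K


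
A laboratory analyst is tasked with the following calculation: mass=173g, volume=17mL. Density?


ρ = mass/volume
= 173/17
= 10.176 g/mL

10.176 g/mL


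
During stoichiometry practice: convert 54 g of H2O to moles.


M(H2O) = 18.02 g/mol
n = mass/M = 54/18.02 = 2.9967 mol

2.9967 mol


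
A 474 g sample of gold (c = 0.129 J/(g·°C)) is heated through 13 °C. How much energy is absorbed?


q = mcΔT = 474 × 0.129 × 13
= 794.90 J

794.90 J


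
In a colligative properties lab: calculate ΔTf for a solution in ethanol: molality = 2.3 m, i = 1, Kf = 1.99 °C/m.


ΔTf = Kf × m × i
= 1.99 × 2.3 × 1
= 4.577 °C

4.577 °C


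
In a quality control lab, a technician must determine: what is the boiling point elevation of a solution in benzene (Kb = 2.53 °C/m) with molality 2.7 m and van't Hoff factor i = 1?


ΔTb = Kb × m × i
= 2.53 × 2.7 × 1
= 6.831 °C

6.831 °C


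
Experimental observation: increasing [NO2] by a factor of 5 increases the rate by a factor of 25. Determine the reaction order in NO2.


rate ∝ [NO2]^n
5^n = 25 → n = 2
Order in NO2: 2

2


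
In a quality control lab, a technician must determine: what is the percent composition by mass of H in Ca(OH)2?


M(Ca(OH)2) = 1×40.08 + 2×16.0 + 2×1.008 = 74.096 g/mol
Mass of H = 2 × 1.008 = 2.016 g/mol
% H = 2.016/74.096 × 100 = 2.72%

2.72%


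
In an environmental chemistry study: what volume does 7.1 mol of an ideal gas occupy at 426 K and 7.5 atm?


PV = nRT  (R = 0.08206 L·atm/(mol·K))
V = nRT/P = 7.1×0.08206×426/7.5
= 33.093 L

33.093 L


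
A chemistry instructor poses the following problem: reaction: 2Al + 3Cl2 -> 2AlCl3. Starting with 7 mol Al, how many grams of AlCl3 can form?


Mole ratio AlCl3:Al = 2:2
n(AlCl3) = 7 × 2/2 = 7.000 mol
mass = 7.000 × 133.33 = 933.31 g

933.31 g


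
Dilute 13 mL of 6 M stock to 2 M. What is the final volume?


C1V1 = C2V2
6 × 13 = 2 × V2
V2 = 78/2 = 39.0 mL

39.0 mL


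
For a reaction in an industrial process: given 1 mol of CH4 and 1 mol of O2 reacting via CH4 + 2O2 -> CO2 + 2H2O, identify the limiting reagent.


Mole ratio available / coefficient:
  CH4: 1/1 = 1.000
  O2: 1/2 = 0.500
Smaller ratio is limiting.

O2


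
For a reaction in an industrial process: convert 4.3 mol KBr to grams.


M(KBr) = 119.0 g/mol
mass = n × M = 4.3 × 119.0 = 511.70 g

511.70 g


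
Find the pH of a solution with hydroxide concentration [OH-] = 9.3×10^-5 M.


pOH = -log10([OH-]) = -log10(9.3×10^-5)
= 5 - log10(9.3) = 4.03
pH = 14 - pOH = 14 - 4.03 = 9.97

9.97


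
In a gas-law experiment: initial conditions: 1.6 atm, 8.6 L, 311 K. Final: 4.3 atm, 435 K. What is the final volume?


P1V1/T1 = P2V2/T2
V2 = P1V1T2/(T1P2)
= 1.6×8.6×435/(311×4.3)
= 4.476 L

4.476 L


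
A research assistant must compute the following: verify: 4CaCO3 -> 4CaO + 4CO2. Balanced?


Equation: 4CaCO3 -> 4CaO + 4CO2
Check atoms: C: 4=4, Ca: 4=4, O: 12=12
Balanced

Yes, balanced


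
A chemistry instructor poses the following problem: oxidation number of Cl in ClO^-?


x + (-2) = -1, so x = +1
Oxidation number: +1

+1


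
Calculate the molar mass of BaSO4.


M(BaSO4) = 1×137.33 + 1×32.07 + 4×16.0
= 137.33 + 32.07 + 64.0
= 233.4 g/mol

233.4 g/mol


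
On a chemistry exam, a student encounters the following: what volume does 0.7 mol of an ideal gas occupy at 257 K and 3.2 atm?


PV = nRT  (R = 0.08206 L·atm/(mol·K))
V = nRT/P = 0.7×0.08206×257/3.2
= 4.613 L

4.613 L


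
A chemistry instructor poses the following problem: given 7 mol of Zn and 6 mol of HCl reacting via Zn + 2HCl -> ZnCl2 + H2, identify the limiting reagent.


Mole ratio available / coefficient:
  Zn: 7/1 = 7.000
  HCl: 6/2 = 3.000
Smaller ratio is limiting.

HCl


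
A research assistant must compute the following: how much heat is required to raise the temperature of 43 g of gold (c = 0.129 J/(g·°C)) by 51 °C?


q = mcΔT = 43 × 0.129 × 51
= 282.90 J

282.90 J


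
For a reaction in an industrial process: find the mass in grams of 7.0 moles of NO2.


M(NO2) = 46.01 g/mol
mass = n × M = 7.0 × 46.01 = 322.07 g

322.07 g


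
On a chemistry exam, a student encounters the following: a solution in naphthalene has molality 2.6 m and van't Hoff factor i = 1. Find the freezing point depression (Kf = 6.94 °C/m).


ΔTf = Kf × m × i
= 6.94 × 2.6 × 1
= 18.044 °C

18.044 °C


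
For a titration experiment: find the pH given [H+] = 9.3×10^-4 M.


pH = -log10([H+]) = -log10(9.3×10^-4)
= 4 - log10(9.3)
= 4 - 0.97
= 3.03

3.03


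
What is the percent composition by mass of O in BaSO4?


M(BaSO4) = 1×137.33 + 1×32.07 + 4×16.0 = 233.40 g/mol
Mass of O = 4 × 16.0 = 64.00 g/mol
% O = 64.00/233.40 × 100 = 27.42%

27.42%


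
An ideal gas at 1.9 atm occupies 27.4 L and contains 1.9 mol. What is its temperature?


PV = nRT  (R = 0.08206 L·atm/(mol·K))
T = PV/(nR) = 1.9×27.4/(1.9×0.08206)
= 52.06/0.155914
= 333.90 K

333.90 K


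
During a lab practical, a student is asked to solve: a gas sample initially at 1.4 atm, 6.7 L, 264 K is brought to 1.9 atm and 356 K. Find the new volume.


P1V1/T1 = P2V2/T2
V2 = P1V1T2/(T1P2)
= 1.4×6.7×356/(264×1.9)
= 6.657 L

6.657 L


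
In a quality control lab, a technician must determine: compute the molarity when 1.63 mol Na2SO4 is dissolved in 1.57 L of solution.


M = n/V = 1.63/1.57 = 1.038 mol/L

1.038 M


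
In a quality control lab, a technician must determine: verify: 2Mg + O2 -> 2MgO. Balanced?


Equation: 2Mg + O2 -> 2MgO
Check atoms: Mg: 2=2, O: 2=2
Balanced

Yes, balanced


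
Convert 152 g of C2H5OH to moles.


M(C2H5OH) = 46.07 g/mol
n = mass/M = 152/46.07 = 3.2993 mol

3.2993 mol


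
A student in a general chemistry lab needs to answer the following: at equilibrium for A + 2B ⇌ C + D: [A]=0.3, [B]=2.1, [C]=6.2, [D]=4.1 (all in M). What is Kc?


Kc = [C][D]/([A][B]^2)
= (6.2^1 × 4.1^1)/(0.3^1 × 2.1^2)
= 25.42/1.323
= 19.21

19.21


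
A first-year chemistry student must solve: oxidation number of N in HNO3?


(+1) + x + 3(-2) = 0, so x = +5
Oxidation number: +5

+5


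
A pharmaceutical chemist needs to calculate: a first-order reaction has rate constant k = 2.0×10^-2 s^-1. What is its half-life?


t½ = ln2/k = 0.693147/(2.0×10^-2 s^-1)
= 34.66 s

34.66 s


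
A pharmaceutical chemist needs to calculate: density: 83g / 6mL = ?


ρ = mass/volume
= 83/6
= 13.833 g/mL

13.833 g/mL


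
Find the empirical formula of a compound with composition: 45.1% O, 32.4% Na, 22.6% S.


Assume 100 g sample. Moles of each element:
  O: 45.1/16.0 = 2.819 mol
  Na: 32.4/22.99 = 1.409 mol
  S: 22.6/32.07 = 0.705 mol
Divide by smallest (0.705):
  O: 2.819/0.705 = 4.0
  Na: 1.409/0.705 = 2.0
  S: 0.705/0.705 = 1.0
Empirical formula: Na2SO4

Na2SO4


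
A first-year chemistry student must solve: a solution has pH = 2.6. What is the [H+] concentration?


[H+] = 10^(-pH) = 10^(-2.6)
= 2.51×10^-3 M

2.51×10^-3 M


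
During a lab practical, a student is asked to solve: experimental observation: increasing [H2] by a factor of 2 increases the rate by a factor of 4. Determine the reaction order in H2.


rate ∝ [H2]^n
2^n = 4 → n = 2
Order in H2: 2

2


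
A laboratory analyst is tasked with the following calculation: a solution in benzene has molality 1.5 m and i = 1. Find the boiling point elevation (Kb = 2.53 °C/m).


ΔTb = Kb × m × i
= 2.53 × 1.5 × 1
= 3.795 °C

3.795 °C


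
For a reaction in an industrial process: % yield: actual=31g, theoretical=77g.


% yield = actual/theoretical × 100
= 31/77 × 100
= 40.26%

40.26%


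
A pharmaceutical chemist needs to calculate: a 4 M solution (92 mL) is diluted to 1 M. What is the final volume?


C1V1 = C2V2
4 × 92 = 1 × V2
V2 = 368/1 = 368.0 mL

368.0 mL


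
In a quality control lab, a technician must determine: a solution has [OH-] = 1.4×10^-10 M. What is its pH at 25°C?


pOH = -log10([OH-]) = -log10(1.4×10^-10)
= 10 - log10(1.4) = 9.85
pH = 14 - pOH = 14 - 9.85 = 4.15

4.15


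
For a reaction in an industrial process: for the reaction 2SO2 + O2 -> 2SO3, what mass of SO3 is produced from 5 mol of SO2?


Mole ratio SO3:SO2 = 2:2
n(SO3) = 5 × 2/2 = 5.000 mol
mass = 5.000 × 80.07 = 400.35 g

400.35 g


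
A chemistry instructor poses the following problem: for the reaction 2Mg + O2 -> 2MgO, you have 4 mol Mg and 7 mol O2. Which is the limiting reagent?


Mole ratio available / coefficient:
  Mg: 4/2 = 2.000
  O2: 7/1 = 7.000
Smaller ratio is limiting.

Mg


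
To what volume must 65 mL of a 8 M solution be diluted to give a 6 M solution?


C1V1 = C2V2
8 × 65 = 6 × V2
V2 = 520/6 = 86.67 mL

86.67 mL


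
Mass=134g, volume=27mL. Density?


ρ = mass/volume
= 134/27
= 4.963 g/mL

4.963 g/mL


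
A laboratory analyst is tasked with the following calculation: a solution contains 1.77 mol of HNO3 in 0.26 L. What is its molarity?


M = n/V = 1.77/0.26 = 6.808 mol/L

6.808 M


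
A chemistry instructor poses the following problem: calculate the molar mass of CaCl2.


M(CaCl2) = 1×40.08 + 2×35.45
= 40.08 + 70.9
= 110.98 g/mol

110.98 g/mol


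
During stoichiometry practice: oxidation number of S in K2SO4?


2(+1) + x + 4(-2) = 0, so x = +6
Oxidation number: +6

+6


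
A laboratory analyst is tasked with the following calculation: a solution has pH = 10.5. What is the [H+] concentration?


[H+] = 10^(-pH) = 10^(-10.5)
= 3.16×10^-11 M

3.16×10^-11 M


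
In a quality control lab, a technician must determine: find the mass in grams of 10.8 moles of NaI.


M(NaI) = 149.89 g/mol
mass = n × M = 10.8 × 149.89 = 1618.81 g

1618.81 g


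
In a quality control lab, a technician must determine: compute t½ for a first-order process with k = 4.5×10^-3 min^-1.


t½ = ln2/k = 0.693147/(4.5×10^-3 min^-1)
= 154.0 min

154.0 min


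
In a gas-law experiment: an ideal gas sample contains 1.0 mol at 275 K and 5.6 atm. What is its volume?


PV = nRT  (R = 0.08206 L·atm/(mol·K))
V = nRT/P = 1.0×0.08206×275/5.6
= 4.03 L

4.03 L


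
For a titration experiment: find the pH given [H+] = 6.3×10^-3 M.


pH = -log10([H+]) = -log10(6.3×10^-3)
= 3 - log10(6.3)
= 3 - 0.8
= 2.2

2.2


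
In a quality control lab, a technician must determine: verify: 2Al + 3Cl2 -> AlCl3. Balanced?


Equation: 2Al + 3Cl2 -> AlCl3
Check atoms: Al: 2≠1, Cl: 6≠3
Not balanced

No, not balanced


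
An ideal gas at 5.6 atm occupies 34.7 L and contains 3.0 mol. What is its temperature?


PV = nRT  (R = 0.08206 L·atm/(mol·K))
T = PV/(nR) = 5.6×34.7/(3.0×0.08206)
= 194.32/0.246180
= 789.34 K

789.34 K


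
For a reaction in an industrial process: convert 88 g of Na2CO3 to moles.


M(Na2CO3) = 105.99 g/mol
n = mass/M = 88/105.99 = 0.8303 mol

0.8303 mol


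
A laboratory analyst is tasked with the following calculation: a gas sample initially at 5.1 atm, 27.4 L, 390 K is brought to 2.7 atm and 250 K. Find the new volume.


P1V1/T1 = P2V2/T2
V2 = P1V1T2/(T1P2)
= 5.1×27.4×250/(390×2.7)
= 33.177 L

33.177 L


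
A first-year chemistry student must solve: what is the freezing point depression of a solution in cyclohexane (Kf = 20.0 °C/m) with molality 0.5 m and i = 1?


ΔTf = Kf × m × i
= 20.0 × 0.5 × 1
= 10.0 °C

10.0 °C


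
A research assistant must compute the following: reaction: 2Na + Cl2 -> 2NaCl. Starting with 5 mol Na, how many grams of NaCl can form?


Mole ratio NaCl:Na = 2:2
n(NaCl) = 5 × 2/2 = 5.000 mol
mass = 5.000 × 58.44 = 292.2 g

292.2 g


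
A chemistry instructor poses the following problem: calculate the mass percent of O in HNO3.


M(HNO3) = 1×1.008 + 1×14.01 + 3×16.0 = 63.018 g/mol
Mass of O = 3 × 16.0 = 48.00 g/mol
% O = 48.00/63.018 × 100 = 76.17%

76.17%


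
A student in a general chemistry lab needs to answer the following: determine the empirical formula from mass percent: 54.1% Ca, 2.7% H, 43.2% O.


Assume 100 g sample. Moles of each element:
  Ca: 54.1/40.08 = 1.35 mol
  H: 2.7/1.008 = 2.679 mol
  O: 43.2/16.0 = 2.7 mol
Divide by smallest (1.35):
  Ca: 1.35/1.35 = 1.0
  H: 2.679/1.35 = 1.98
  O: 2.7/1.35 = 2.0
Empirical formula: CaO2H2

CaO2H2


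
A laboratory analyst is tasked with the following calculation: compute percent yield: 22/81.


% yield = actual/theoretical × 100
= 22/81 × 100
= 27.16%

27.16%


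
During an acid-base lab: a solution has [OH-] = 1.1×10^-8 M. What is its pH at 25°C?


pOH = -log10([OH-]) = -log10(1.1×10^-8)
= 8 - log10(1.1) = 7.96
pH = 14 - pOH = 14 - 7.96 = 6.04

6.04
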